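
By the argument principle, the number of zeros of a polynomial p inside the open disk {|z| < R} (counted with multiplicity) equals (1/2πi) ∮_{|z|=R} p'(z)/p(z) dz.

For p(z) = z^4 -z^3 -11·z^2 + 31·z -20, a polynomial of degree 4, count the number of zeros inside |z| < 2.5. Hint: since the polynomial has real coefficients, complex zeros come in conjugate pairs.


The zeros of p are: -4, (2 + 1i), (2 - 1i), 1.
Their magnitudes are: 4, 2.236, 2.236, 1.
Zeros with |z| < R = 2.5: (2 + 1i), (2 - 1i), 1.
Count = 3.
By the argument principle, (1/2πi) ∮_{|z|=R} p'(z)/p(z) dz equals exactly this count.

Number of zeros inside |z| < 2.5: 3.


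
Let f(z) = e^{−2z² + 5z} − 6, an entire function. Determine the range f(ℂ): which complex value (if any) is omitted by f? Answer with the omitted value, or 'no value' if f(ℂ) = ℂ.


Little Picard bounds the complement of f(ℂ) to at most one point.
The exponent g(z) = −2z² + 5z is a nonconstant polynomial, hence surjective onto ℂ. So e^{g(z)} takes every value in {e^w : w ∈ ℂ} = ℂ ∖ {0}. Adding -6 shifts the range to ℂ ∖ {-6}. f omits exactly -6.

Omitted value: -6.


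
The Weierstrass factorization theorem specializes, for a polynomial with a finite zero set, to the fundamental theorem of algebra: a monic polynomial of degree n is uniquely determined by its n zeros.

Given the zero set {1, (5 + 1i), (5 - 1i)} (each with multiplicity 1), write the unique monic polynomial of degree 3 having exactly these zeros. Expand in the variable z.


The polynomial is p(z) = ∏_{α ∈ S} (z − α), where S = {1, (5 + 1i), (5 - 1i)}.
Expanding the product yields: p(z) = z^3 -11·z^2 + 36·z -26.
Note conjugate pairs combine to real quadratics: (z − (5+1i))(z − (5−1i)) = z² − 10z + 26.
The resulting polynomial has degree 3 and real coefficients as required.

p(z) = z^3 -11·z^2 + 36·z -26.


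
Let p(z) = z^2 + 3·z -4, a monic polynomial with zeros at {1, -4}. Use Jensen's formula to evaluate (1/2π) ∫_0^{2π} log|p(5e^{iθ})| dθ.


Zeros: -4, 1; r = 5.
Inside |z| < r: -4, 1. Outside (|z| ≥ r): ∅.
p(0) = -4, so log|p(0)| = log(4) = 1.3863.
Apply Jensen: I(r) = log|p(0)| + Σ_k log(r/|z_k|), summed over zeros inside |z| < r.
  log(r/|z_k|) for z_k = 1: log(5/1) = 1.6094
  log(r/|z_k|) for z_k = -4: log(5/4) = 0.2231
Sum over inside zeros: 1.8326.
I(r) = log|p(0)| + (inside sum) = 1.3863 + 1.8326 = 3.2189.
Closed form (all zeros inside, monic): I(r) = n·log(r) = 2·log(5) = 3.2189. ✓

I(r) ≈ 3.2189.


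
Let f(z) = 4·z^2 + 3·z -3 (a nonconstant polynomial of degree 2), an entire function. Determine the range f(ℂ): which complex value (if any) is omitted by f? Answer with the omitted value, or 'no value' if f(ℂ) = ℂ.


Little Picard bounds the complement of f(ℂ) to at most one point.
For every w ∈ ℂ, the equation p(z) − w = 0 is a nonconstant polynomial in z and hence has at least one root by the fundamental theorem of algebra. So p is surjective onto ℂ, omitting no value.

Omitted value: no value.


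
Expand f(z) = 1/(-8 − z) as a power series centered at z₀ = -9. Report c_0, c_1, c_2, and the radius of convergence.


Let w = z − z₀, so z = z₀ + w.
Then -8 − z = -8 − (z₀ + w) = (-8 − z₀) − w = 1 − w.
f(z) = 1/(1 − w) = (1/(1)) · 1/(1 − w/(1)) = Σ_{n≥0} w^n / (1)^(n+1).
So c_n = 1/(1)^(n+1):
  c_0 = 1/(1)^1 = 1.
  c_1 = 1/(1)^2 = 1.
  c_2 = 1/(1)^3 = 1.
The series is valid for |w/d| < 1, i.e. |z − z₀| < |d|.
Radius of convergence: R = |-8 − z₀| = |1| = 1 (distance from z₀ to the singularity z = -8).

c_0 = 1, c_1 = 1, c_2 = 1; R = 1.


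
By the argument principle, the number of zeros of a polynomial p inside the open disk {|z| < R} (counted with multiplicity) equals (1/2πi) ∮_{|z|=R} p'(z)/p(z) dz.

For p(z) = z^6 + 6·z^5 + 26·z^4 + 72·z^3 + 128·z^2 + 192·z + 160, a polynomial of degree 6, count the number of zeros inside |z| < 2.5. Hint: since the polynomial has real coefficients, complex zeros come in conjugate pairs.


The zeros of p are: -2, (-1 + 3i), (-1 - 3i), (0 + 2i), (0 - 2i), -2.
Their magnitudes are: 2, 3.162, 3.162, 2, 2, 2.
Zeros with |z| < R = 2.5: -2, (0 + 2i), (0 - 2i), -2.
Count = 4.
By the argument principle, (1/2πi) ∮_{|z|=R} p'(z)/p(z) dz equals exactly this count.

Number of zeros inside |z| < 2.5: 4.


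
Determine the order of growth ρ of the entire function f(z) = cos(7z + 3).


cos(w) is a linear combination of e^{iw} and e^{−iw} (or e^w, e^{−w} in the hyperbolic case), so |cos(w)| ≤ e^{|w|}. With w = 7z + 3, |w| ≤ 7|z| + 3 = 7r + 3 on |z| = r, giving M(r) ≤ e^{7r + 3}, so ρ ≤ 1. On a suitable ray (z = it for sin/cos; z = t for sinh/cosh, t real → ∞), |cos(7z + 3)| grows like e^{7|t|}/2, so ρ ≥ 1. Hence ρ = 1.
Therefore ρ = 1.

Order ρ = 1.


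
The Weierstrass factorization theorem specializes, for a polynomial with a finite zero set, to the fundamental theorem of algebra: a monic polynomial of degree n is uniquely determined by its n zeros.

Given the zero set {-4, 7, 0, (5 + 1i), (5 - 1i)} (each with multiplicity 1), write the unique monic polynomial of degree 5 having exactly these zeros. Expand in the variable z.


The polynomial is p(z) = ∏_{α ∈ S} (z − α), where S = {-4, 7, 0, (5 + 1i), (5 - 1i)}.
Expanding the product yields: p(z) = z^5 -13·z^4 + 28·z^3 + 202·z^2 -728·z.
Note conjugate pairs combine to real quadratics: (z − (5+1i))(z − (5−1i)) = z² − 10z + 26.
The resulting polynomial has degree 5 and real coefficients as required.

p(z) = z^5 -13·z^4 + 28·z^3 + 202·z^2 -728·z.


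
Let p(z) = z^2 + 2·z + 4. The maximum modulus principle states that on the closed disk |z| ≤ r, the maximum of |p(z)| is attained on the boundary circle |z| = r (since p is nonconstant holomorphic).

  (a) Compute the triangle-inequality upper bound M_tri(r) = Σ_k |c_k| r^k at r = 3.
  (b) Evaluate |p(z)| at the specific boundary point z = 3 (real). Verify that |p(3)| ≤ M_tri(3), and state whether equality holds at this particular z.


Coefficients: c_0 = 4, c_1 = 2, c_2 = 1. Radius r = 3.
Part (a). Triangle bound: M_tri(r) = Σ_k |c_k| r^k
  = |4|·3^0 + |2|·3^1 + |1|·3^2
  = 4 + 6 + 9 = 19.
This bounds M(r) := max_{|z|=r} |p(z)| from above; equality holds iff all terms c_k z^k can be made to align in phase at a single z on |z|=r.
Part (b). At z = 3 (real, on the circle |z| = r):
  p(3) = (4)·3^0 + (2)·3^1 + (1)·3^2 = 19.
  |p(3)| = 19.
Since all nonzero coefficients share the same sign, |p(3)| = 19 = M_tri(3); the triangle bound is attained at z = 3, so in fact M(r) = 19.

M_tri(3) = 19; |p(3)| = 19; equality at z=3: yes.


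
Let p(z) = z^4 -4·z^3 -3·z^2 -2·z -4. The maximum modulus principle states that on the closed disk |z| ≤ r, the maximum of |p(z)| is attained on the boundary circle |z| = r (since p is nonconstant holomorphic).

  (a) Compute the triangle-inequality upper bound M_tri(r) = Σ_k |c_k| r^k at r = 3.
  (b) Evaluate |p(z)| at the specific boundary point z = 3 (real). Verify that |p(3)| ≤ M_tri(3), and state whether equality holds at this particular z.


Coefficients: c_0 = -4, c_1 = -2, c_2 = -3, c_3 = -4, c_4 = 1. Radius r = 3.
Part (a). Triangle bound: M_tri(r) = Σ_k |c_k| r^k
  = |-4|·3^0 + |-2|·3^1 + |-3|·3^2 + |-4|·3^3 + |1|·3^4
  = 4 + 6 + 27 + 108 + 81 = 226.
This bounds M(r) := max_{|z|=r} |p(z)| from above; equality holds iff all terms c_k z^k can be made to align in phase at a single z on |z|=r.
Part (b). At z = 3 (real, on the circle |z| = r):
  p(3) = (-4)·3^0 + (-2)·3^1 + (-3)·3^2 + (-4)·3^3 + (1)·3^4 = -64.
  |p(3)| = 64.
Check: |p(3)| = 64 ≤ 226 = M_tri(3). ✓ Equality does not hold at z = 3 (the coefficients have mixed signs, so the terms do not all align in phase there).

M_tri(3) = 226; |p(3)| = 64; equality at z=3: no.


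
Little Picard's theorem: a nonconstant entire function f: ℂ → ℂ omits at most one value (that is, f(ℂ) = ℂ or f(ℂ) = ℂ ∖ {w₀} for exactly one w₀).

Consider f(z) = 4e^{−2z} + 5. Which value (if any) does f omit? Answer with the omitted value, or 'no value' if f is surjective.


Little Picard bounds the complement of f(ℂ) to at most one point.
e^{−2z} is never zero on ℂ, so 4·e^{−2z} takes every value in ℂ ∖ {0}. Adding 5 shifts the range to ℂ ∖ {5}. Thus f omits exactly the value 5.

Omitted value: 5.


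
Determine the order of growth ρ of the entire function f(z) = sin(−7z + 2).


sin(w) is a linear combination of e^{iw} and e^{−iw} (or e^w, e^{−w} in the hyperbolic case), so |sin(w)| ≤ e^{|w|}. With w = −7z + 2, |w| ≤ 7|z| + 2 = 7r + 2 on |z| = r, giving M(r) ≤ e^{7r + 2}, so ρ ≤ 1. On a suitable ray (z = it for sin/cos; z = t for sinh/cosh, t real → ∞), |sin(−7z + 2)| grows like e^{7|t|}/2, so ρ ≥ 1. Hence ρ = 1.
Therefore ρ = 1.

Order ρ = 1.


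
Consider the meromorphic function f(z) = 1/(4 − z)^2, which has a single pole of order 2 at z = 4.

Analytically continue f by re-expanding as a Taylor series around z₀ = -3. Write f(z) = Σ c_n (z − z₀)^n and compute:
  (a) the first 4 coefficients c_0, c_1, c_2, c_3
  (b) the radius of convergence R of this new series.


Let w = z − z₀, so z = z₀ + w.
Then 4 − z = 4 − (z₀ + w) = (4 − z₀) − w = 7 − w.
f(z) = 1/(7 − w)^2 = (1/(7)^2) · (1 − w/(7))^{−2}.
By the binomial series (1−u)^{−2} = Σ_{n≥0} C(n+1, 1) u^n for |u|<1, with u = w/(7):
  c_n = C(n+1, 1) / (7)^(n+2).
  c_0 = 1/(7)^2 = 1/49.
  c_1 = 2/(7)^3 = 2/343.
  c_2 = 3/(7)^4 = 3/2401.
  c_3 = 4/(7)^5 = 4/16807.
The series is valid for |w/d| < 1, i.e. |z − z₀| < |d|.
Radius of convergence: R = |4 − z₀| = |7| = 7 (distance from z₀ to the singularity z = 4).

c_0 = 1/49, c_1 = 2/343, c_2 = 3/2401, c_3 = 4/16807; R = 7.


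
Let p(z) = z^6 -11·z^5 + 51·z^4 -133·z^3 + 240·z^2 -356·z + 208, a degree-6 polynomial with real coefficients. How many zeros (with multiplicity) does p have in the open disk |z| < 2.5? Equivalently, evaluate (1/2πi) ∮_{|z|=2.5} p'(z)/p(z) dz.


The zeros of p are: (3 + 2i), (3 - 2i), 1, (0 + 2i), (0 - 2i), 4.
Their magnitudes are: 3.606, 3.606, 1, 2, 2, 4.
Zeros with |z| < R = 2.5: 1, (0 + 2i), (0 - 2i).
Count = 3.
By the argument principle, (1/2πi) ∮_{|z|=R} p'(z)/p(z) dz equals exactly this count.

Number of zeros inside |z| < 2.5: 3.


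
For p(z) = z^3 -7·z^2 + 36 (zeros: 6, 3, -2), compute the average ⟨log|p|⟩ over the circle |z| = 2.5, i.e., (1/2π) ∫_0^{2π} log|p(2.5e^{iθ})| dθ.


Zeros: -2, 3, 6; r = 2.5.
Inside |z| < r: -2. Outside (|z| ≥ r): 3, 6.
p(0) = 36, so log|p(0)| = log(36) = 3.5835.
Apply Jensen: I(r) = log|p(0)| + Σ_k log(r/|z_k|), summed over zeros inside |z| < r.
  log(r/|z_k|) for z_k = -2: log(2.5/2) = 0.2231
  Outside zeros (3, 6) contribute nothing to the Jensen sum.
Sum over inside zeros: 0.2231.
I(r) = log|p(0)| + (inside sum) = 3.5835 + 0.2231 = 3.8067.
Note: since some zeros are outside |z| ≤ r, the simplified n·log(r) form does NOT apply — only the inside zeros contribute.

I(r) ≈ 3.8067.


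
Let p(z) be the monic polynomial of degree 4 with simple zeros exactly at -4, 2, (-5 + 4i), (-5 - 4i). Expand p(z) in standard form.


The polynomial is p(z) = ∏_{α ∈ S} (z − α), where S = {-4, 2, (-5 + 4i), (-5 - 4i)}.
Expanding the product yields: p(z) = z^4 + 12·z^3 + 53·z^2 + 2·z -328.
Note conjugate pairs combine to real quadratics: (z − (-5+4i))(z − (-5−4i)) = z² + 10z + 41.
The resulting polynomial has degree 4 and real coefficients as required.

p(z) = z^4 + 12·z^3 + 53·z^2 + 2·z -328.


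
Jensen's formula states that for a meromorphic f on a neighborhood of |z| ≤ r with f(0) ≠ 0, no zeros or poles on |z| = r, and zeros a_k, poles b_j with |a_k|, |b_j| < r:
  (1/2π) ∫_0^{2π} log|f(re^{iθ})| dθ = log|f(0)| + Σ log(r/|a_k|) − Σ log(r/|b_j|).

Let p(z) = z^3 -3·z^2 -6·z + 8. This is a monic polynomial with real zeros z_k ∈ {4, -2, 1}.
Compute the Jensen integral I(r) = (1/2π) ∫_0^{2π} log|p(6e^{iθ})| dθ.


Zeros: -2, 1, 4; r = 6.
Inside |z| < r: -2, 1, 4. Outside (|z| ≥ r): ∅.
p(0) = 8, so log|p(0)| = log(8) = 2.0794.
Apply Jensen: I(r) = log|p(0)| + Σ_k log(r/|z_k|), summed over zeros inside |z| < r.
  log(r/|z_k|) for z_k = 4: log(6/4) = 0.4055
  log(r/|z_k|) for z_k = -2: log(6/2) = 1.0986
  log(r/|z_k|) for z_k = 1: log(6/1) = 1.7918
Sum over inside zeros: 3.2958.
I(r) = log|p(0)| + (inside sum) = 2.0794 + 3.2958 = 5.3753.
Closed form (all zeros inside, monic): I(r) = n·log(r) = 3·log(6) = 5.3753. ✓

I(r) ≈ 5.3753.


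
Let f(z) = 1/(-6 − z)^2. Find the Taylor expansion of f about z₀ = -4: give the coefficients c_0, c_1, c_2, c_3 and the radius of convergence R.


Let w = z − z₀, so z = z₀ + w.
Then -6 − z = -6 − (z₀ + w) = (-6 − z₀) − w = -2 − w.
f(z) = 1/(-2 − w)^2 = (1/(-2)^2) · (1 − w/(-2))^{−2}.
By the binomial series (1−u)^{−2} = Σ_{n≥0} C(n+1, 1) u^n for |u|<1, with u = w/(-2):
  c_n = C(n+1, 1) / (-2)^(n+2).
  c_0 = 1/(-2)^2 = 1/4.
  c_1 = 2/(-2)^3 = -1/4.
  c_2 = 3/(-2)^4 = 3/16.
  c_3 = 4/(-2)^5 = -1/8.
The series is valid for |w/d| < 1, i.e. |z − z₀| < |d|.
Radius of convergence: R = |-6 − z₀| = |-2| = 2 (distance from z₀ to the singularity z = -6).

c_0 = 1/4, c_1 = -1/4, c_2 = 3/16, c_3 = -1/8; R = 2.


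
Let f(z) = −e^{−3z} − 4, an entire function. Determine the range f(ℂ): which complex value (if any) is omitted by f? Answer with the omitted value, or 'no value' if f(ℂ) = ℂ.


Little Picard bounds the complement of f(ℂ) to at most one point.
e^{−3z} is never zero on ℂ, so -1·e^{−3z} takes every value in ℂ ∖ {0}. Adding -4 shifts the range to ℂ ∖ {-4}. Thus f omits exactly the value -4.

Omitted value: -4.


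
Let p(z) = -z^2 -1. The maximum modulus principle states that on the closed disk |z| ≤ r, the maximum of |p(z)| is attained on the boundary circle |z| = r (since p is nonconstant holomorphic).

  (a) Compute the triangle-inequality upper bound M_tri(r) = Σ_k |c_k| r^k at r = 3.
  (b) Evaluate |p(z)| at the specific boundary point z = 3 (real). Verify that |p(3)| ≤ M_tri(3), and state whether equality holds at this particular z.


Coefficients: c_0 = -1, c_1 = 0, c_2 = -1. Radius r = 3.
Part (a). Triangle bound: M_tri(r) = Σ_k |c_k| r^k
  = |-1|·3^0 + |0|·3^1 + |-1|·3^2
  = 1 + 0 + 9 = 10.
This bounds M(r) := max_{|z|=r} |p(z)| from above; equality holds iff all terms c_k z^k can be made to align in phase at a single z on |z|=r.
Part (b). At z = 3 (real, on the circle |z| = r):
  p(3) = (-1)·3^0 + (0)·3^1 + (-1)·3^2 = -10.
  |p(3)| = 10.
Since all nonzero coefficients share the same sign, |p(3)| = 10 = M_tri(3); the triangle bound is attained at z = 3, so in fact M(r) = 10.

M_tri(3) = 10; |p(3)| = 10; equality at z=3: yes.


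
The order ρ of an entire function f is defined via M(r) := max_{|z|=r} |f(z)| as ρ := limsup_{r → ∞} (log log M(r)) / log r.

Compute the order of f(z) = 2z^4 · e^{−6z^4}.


M(r) = max_{|z|=r} |2|·|z|^4·|e^{−6z^4}| = 2·r^4 · e^{6r^4} (the factors attain their maxima compatibly on |z|=r). Then log M(r) = log 2 + 4·log r + 6r^4, dominated by the last term, so log log M(r) ~ 4·log r. The polynomial factor 2z^4 contributes only a log r term and does not affect the order. ρ = 4.
Therefore ρ = 4.

Order ρ = 4.


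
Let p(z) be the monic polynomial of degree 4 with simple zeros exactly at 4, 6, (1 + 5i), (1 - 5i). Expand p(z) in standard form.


The polynomial is p(z) = ∏_{α ∈ S} (z − α), where S = {4, 6, (1 + 5i), (1 - 5i)}.
Expanding the product yields: p(z) = z^4 -12·z^3 + 70·z^2 -308·z + 624.
Note conjugate pairs combine to real quadratics: (z − (1+5i))(z − (1−5i)) = z² − 2z + 26.
The resulting polynomial has degree 4 and real coefficients as required.

p(z) = z^4 -12·z^3 + 70·z^2 -308·z + 624.


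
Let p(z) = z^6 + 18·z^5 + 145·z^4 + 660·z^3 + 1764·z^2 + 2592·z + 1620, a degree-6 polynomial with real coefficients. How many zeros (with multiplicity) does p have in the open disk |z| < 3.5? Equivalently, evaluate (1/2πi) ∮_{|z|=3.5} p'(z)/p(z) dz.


The zeros of p are: -3, -3, (-3 + 1i), (-3 - 1i), (-3 + 3i), (-3 - 3i).
Their magnitudes are: 3, 3, 3.162, 3.162, 4.243, 4.243.
Zeros with |z| < R = 3.5: -3, -3, (-3 + 1i), (-3 - 1i).
Count = 4.
By the argument principle, (1/2πi) ∮_{|z|=R} p'(z)/p(z) dz equals exactly this count.

Number of zeros inside |z| < 3.5: 4.


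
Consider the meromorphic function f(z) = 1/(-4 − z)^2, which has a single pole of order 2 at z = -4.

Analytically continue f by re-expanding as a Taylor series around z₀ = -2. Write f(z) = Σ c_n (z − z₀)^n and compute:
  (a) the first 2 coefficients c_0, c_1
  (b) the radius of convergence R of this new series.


Let w = z − z₀, so z = z₀ + w.
Then -4 − z = -4 − (z₀ + w) = (-4 − z₀) − w = -2 − w.
f(z) = 1/(-2 − w)^2 = (1/(-2)^2) · (1 − w/(-2))^{−2}.
By the binomial series (1−u)^{−2} = Σ_{n≥0} C(n+1, 1) u^n for |u|<1, with u = w/(-2):
  c_n = C(n+1, 1) / (-2)^(n+2).
  c_0 = 1/(-2)^2 = 1/4.
  c_1 = 2/(-2)^3 = -1/4.
The series is valid for |w/d| < 1, i.e. |z − z₀| < |d|.
Radius of convergence: R = |-4 − z₀| = |-2| = 2 (distance from z₀ to the singularity z = -4).

c_0 = 1/4, c_1 = -1/4; R = 2.


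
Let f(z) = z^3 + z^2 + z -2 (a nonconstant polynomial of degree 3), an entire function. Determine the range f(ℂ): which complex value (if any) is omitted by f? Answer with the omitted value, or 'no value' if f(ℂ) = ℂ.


Little Picard bounds the complement of f(ℂ) to at most one point.
For every w ∈ ℂ, the equation p(z) − w = 0 is a nonconstant polynomial in z and hence has at least one root by the fundamental theorem of algebra. So p is surjective onto ℂ, omitting no value.

Omitted value: no value.


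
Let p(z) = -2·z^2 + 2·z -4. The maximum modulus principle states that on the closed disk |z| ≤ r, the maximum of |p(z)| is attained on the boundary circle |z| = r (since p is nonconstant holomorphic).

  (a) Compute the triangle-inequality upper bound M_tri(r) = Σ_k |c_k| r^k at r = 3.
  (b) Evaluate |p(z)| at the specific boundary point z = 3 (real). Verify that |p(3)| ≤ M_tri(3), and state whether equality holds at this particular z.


Coefficients: c_0 = -4, c_1 = 2, c_2 = -2. Radius r = 3.
Part (a). Triangle bound: M_tri(r) = Σ_k |c_k| r^k
  = |-4|·3^0 + |2|·3^1 + |-2|·3^2
  = 4 + 6 + 18 = 28.
This bounds M(r) := max_{|z|=r} |p(z)| from above; equality holds iff all terms c_k z^k can be made to align in phase at a single z on |z|=r.
Part (b). At z = 3 (real, on the circle |z| = r):
  p(3) = (-4)·3^0 + (2)·3^1 + (-2)·3^2 = -16.
  |p(3)| = 16.
Check: |p(3)| = 16 ≤ 28 = M_tri(3). ✓ Equality does not hold at z = 3 (the coefficients have mixed signs, so the terms do not all align in phase there).

M_tri(3) = 28; |p(3)| = 16; equality at z=3: no.


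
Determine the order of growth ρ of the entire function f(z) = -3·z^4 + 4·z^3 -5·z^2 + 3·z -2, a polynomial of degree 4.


|f(z)| ≤ Σ|c_k|·r^k = O(r^4) as r → ∞. Polynomial growth is O(e^{r^ε}) for every ε > 0 (since r^4/e^{r^ε} → 0), so ρ ≤ ε for all ε > 0, i.e. ρ = 0. Every nonconstant polynomial has order 0.
Therefore ρ = 0.

Order ρ = 0.


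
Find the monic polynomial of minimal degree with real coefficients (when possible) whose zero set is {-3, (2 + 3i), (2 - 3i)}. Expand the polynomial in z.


The polynomial is p(z) = ∏_{α ∈ S} (z − α), where S = {-3, (2 + 3i), (2 - 3i)}.
Expanding the product yields: p(z) = z^3 -z^2 + z + 39.
Note conjugate pairs combine to real quadratics: (z − (2+3i))(z − (2−3i)) = z² − 4z + 13.
The resulting polynomial has degree 3 and real coefficients as required.

p(z) = z^3 -z^2 + z + 39.


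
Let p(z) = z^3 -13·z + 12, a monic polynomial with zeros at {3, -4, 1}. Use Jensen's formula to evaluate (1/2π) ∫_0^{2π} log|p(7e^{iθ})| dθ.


Zeros: -4, 1, 3; r = 7.
Inside |z| < r: -4, 1, 3. Outside (|z| ≥ r): ∅.
p(0) = 12, so log|p(0)| = log(12) = 2.4849.
Apply Jensen: I(r) = log|p(0)| + Σ_k log(r/|z_k|), summed over zeros inside |z| < r.
  log(r/|z_k|) for z_k = 3: log(7/3) = 0.8473
  log(r/|z_k|) for z_k = -4: log(7/4) = 0.5596
  log(r/|z_k|) for z_k = 1: log(7/1) = 1.9459
Sum over inside zeros: 3.3528.
I(r) = log|p(0)| + (inside sum) = 2.4849 + 3.3528 = 5.8377.
Closed form (all zeros inside, monic): I(r) = n·log(r) = 3·log(7) = 5.8377. ✓

I(r) ≈ 5.8377.


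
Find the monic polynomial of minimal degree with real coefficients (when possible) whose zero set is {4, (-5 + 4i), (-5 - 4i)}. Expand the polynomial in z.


The polynomial is p(z) = ∏_{α ∈ S} (z − α), where S = {4, (-5 + 4i), (-5 - 4i)}.
Expanding the product yields: p(z) = z^3 + 6·z^2 + z -164.
Note conjugate pairs combine to real quadratics: (z − (-5+4i))(z − (-5−4i)) = z² + 10z + 41.
The resulting polynomial has degree 3 and real coefficients as required.

p(z) = z^3 + 6·z^2 + z -164.


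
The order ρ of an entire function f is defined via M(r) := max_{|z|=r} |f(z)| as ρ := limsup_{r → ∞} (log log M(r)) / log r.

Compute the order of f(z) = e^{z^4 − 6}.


|e^{z^4 − 6}| = e^{Re(1·z^4) + -6} ≤ e^{1|z|^4 + -6} = e^{1r^4 + -6} on |z| = r, so ρ ≤ 4. Choosing z on |z|=r so that 1·z^4 is real positive (always possible by picking arg z appropriately) gives |f(z)| = e^{1r^4 + -6}, matching the bound. The additive constant -6 does not affect log log M(r) ~ 4·log r. Hence ρ = 4.
Therefore ρ = 4.

Order ρ = 4.


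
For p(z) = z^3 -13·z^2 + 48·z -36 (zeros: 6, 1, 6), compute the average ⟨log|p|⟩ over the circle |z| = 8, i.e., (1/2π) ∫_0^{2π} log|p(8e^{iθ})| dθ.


Zeros: 1, 6, 6; r = 8.
Inside |z| < r: 1, 6, 6. Outside (|z| ≥ r): ∅.
p(0) = -36, so log|p(0)| = log(36) = 3.5835.
Apply Jensen: I(r) = log|p(0)| + Σ_k log(r/|z_k|), summed over zeros inside |z| < r.
  log(r/|z_k|) for z_k = 6: log(8/6) = 0.2877
  log(r/|z_k|) for z_k = 1: log(8/1) = 2.0794
  log(r/|z_k|) for z_k = 6: log(8/6) = 0.2877
Sum over inside zeros: 2.6548.
I(r) = log|p(0)| + (inside sum) = 3.5835 + 2.6548 = 6.2383.
Closed form (all zeros inside, monic): I(r) = n·log(r) = 3·log(8) = 6.2383. ✓

I(r) ≈ 6.2383.


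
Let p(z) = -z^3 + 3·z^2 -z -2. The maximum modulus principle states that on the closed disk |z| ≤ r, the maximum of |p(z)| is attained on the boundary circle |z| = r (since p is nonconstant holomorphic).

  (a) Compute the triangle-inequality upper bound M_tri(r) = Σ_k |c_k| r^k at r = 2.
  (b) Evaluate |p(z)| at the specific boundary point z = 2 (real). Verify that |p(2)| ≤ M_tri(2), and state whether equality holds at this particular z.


Coefficients: c_0 = -2, c_1 = -1, c_2 = 3, c_3 = -1. Radius r = 2.
Part (a). Triangle bound: M_tri(r) = Σ_k |c_k| r^k
  = |-2|·2^0 + |-1|·2^1 + |3|·2^2 + |-1|·2^3
  = 2 + 2 + 12 + 8 = 24.
This bounds M(r) := max_{|z|=r} |p(z)| from above; equality holds iff all terms c_k z^k can be made to align in phase at a single z on |z|=r.
Part (b). At z = 2 (real, on the circle |z| = r):
  p(2) = (-2)·2^0 + (-1)·2^1 + (3)·2^2 + (-1)·2^3 = 0.
  |p(2)| = 0.
Check: |p(2)| = 0 ≤ 24 = M_tri(2). ✓ Equality does not hold at z = 2 (the coefficients have mixed signs, so the terms do not all align in phase there).

M_tri(2) = 24; |p(2)| = 0; equality at z=2: no.


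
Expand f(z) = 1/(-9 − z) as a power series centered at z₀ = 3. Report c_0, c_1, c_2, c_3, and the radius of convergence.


Let w = z − z₀, so z = z₀ + w.
Then -9 − z = -9 − (z₀ + w) = (-9 − z₀) − w = -12 − w.
f(z) = 1/(-12 − w) = (1/(-12)) · 1/(1 − w/(-12)) = Σ_{n≥0} w^n / (-12)^(n+1).
So c_n = 1/(-12)^(n+1):
  c_0 = 1/(-12)^1 = -1/12.
  c_1 = 1/(-12)^2 = 1/144.
  c_2 = 1/(-12)^3 = -1/1728.
  c_3 = 1/(-12)^4 = 1/20736.
The series is valid for |w/d| < 1, i.e. |z − z₀| < |d|.
Radius of convergence: R = |-9 − z₀| = |-12| = 12 (distance from z₀ to the singularity z = -9).

c_0 = -1/12, c_1 = 1/144, c_2 = -1/1728, c_3 = 1/20736; R = 12.


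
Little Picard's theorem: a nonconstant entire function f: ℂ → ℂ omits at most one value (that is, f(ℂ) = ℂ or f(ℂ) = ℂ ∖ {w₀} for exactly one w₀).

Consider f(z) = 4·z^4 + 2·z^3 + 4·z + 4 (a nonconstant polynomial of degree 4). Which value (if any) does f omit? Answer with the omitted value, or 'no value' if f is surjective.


Little Picard bounds the complement of f(ℂ) to at most one point.
For every w ∈ ℂ, the equation p(z) − w = 0 is a nonconstant polynomial in z and hence has at least one root by the fundamental theorem of algebra. So p is surjective onto ℂ, omitting no value.

Omitted value: no value.


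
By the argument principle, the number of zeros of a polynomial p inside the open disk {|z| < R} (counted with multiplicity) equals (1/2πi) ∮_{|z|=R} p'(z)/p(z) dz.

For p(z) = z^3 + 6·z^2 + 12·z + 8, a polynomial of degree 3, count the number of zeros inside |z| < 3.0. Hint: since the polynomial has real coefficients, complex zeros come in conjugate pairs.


The zeros of p are: -2, -2, -2.
Their magnitudes are: 2, 2, 2.
Zeros with |z| < R = 3.0: -2, -2, -2.
Count = 3.
By the argument principle, (1/2πi) ∮_{|z|=R} p'(z)/p(z) dz equals exactly this count.

Number of zeros inside |z| < 3.0: 3.


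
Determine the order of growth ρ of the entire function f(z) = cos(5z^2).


Write cos(w) = (e^{iw} ± e^{−iw})/(2 or 2i), so |cos(w)| ≤ e^{|w|}. With w = 5z^2, |w| ≤ 5r^2 + 0 on |z|=r, giving M(r) ≤ e^{5r^2 + 0} and ρ ≤ 2. For the lower bound, choose z on |z|=r with 5z^2 purely imaginary of modulus 5r^2; then |cos(5z^2)| grows like e^{5r^2}/2, so ρ ≥ 2. Hence ρ = 2.
Therefore ρ = 2.

Order ρ = 2.


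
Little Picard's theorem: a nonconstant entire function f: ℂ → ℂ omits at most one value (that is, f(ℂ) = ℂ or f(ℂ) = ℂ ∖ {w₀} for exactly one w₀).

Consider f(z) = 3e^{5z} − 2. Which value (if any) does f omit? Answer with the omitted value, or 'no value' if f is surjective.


Little Picard bounds the complement of f(ℂ) to at most one point.
e^{5z} is never zero on ℂ, so 3·e^{5z} takes every value in ℂ ∖ {0}. Adding -2 shifts the range to ℂ ∖ {-2}. Thus f omits exactly the value -2.

Omitted value: -2.


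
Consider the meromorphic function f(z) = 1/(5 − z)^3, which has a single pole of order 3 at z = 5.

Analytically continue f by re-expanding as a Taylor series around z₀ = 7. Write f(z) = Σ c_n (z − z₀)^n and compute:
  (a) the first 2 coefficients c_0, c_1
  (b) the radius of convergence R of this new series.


Let w = z − z₀, so z = z₀ + w.
Then 5 − z = 5 − (z₀ + w) = (5 − z₀) − w = -2 − w.
f(z) = 1/(-2 − w)^3 = (1/(-2)^3) · (1 − w/(-2))^{−3}.
By the binomial series (1−u)^{−3} = Σ_{n≥0} C(n+2, 2) u^n for |u|<1, with u = w/(-2):
  c_n = C(n+2, 2) / (-2)^(n+3).
  c_0 = 1/(-2)^3 = -1/8.
  c_1 = 3/(-2)^4 = 3/16.
The series is valid for |w/d| < 1, i.e. |z − z₀| < |d|.
Radius of convergence: R = |5 − z₀| = |-2| = 2 (distance from z₀ to the singularity z = 5).

c_0 = -1/8, c_1 = 3/16; R = 2.


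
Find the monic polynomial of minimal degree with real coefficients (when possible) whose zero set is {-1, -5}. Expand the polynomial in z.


The polynomial is p(z) = ∏_{α ∈ S} (z − α), where S = {-1, -5}.
Expanding the product yields: p(z) = z^2 + 6·z + 5.
The resulting polynomial has degree 2 and real coefficients as required.

p(z) = z^2 + 6·z + 5.


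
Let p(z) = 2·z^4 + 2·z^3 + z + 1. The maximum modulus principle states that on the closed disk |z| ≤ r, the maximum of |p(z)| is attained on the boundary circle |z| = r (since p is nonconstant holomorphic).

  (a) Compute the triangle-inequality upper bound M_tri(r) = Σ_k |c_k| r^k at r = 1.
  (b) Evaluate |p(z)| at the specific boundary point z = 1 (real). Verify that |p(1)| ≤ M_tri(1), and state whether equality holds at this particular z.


Coefficients: c_0 = 1, c_1 = 1, c_2 = 0, c_3 = 2, c_4 = 2. Radius r = 1.
Part (a). Triangle bound: M_tri(r) = Σ_k |c_k| r^k
  = |1|·1^0 + |1|·1^1 + |0|·1^2 + |2|·1^3 + |2|·1^4
  = 1 + 1 + 0 + 2 + 2 = 6.
This bounds M(r) := max_{|z|=r} |p(z)| from above; equality holds iff all terms c_k z^k can be made to align in phase at a single z on |z|=r.
Part (b). At z = 1 (real, on the circle |z| = r):
  p(1) = (1)·1^0 + (1)·1^1 + (0)·1^2 + (2)·1^3 + (2)·1^4 = 6.
  |p(1)| = 6.
Since all nonzero coefficients share the same sign, |p(1)| = 6 = M_tri(1); the triangle bound is attained at z = 1, so in fact M(r) = 6.

M_tri(1) = 6; |p(1)| = 6; equality at z=1: yes.


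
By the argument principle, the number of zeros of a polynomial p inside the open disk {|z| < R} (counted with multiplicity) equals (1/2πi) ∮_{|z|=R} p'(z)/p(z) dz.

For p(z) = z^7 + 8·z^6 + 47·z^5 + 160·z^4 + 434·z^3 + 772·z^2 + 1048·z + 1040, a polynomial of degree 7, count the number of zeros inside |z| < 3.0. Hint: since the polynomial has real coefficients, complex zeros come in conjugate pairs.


The zeros of p are: (-2 + 3i), (-2 - 3i), (0 + 2i), (0 - 2i), (-1 + 3i), (-1 - 3i), -2.
Their magnitudes are: 3.606, 3.606, 2, 2, 3.162, 3.162, 2.
Zeros with |z| < R = 3.0: (0 + 2i), (0 - 2i), -2.
Count = 3.
By the argument principle, (1/2πi) ∮_{|z|=R} p'(z)/p(z) dz equals exactly this count.

Number of zeros inside |z| < 3.0: 3.


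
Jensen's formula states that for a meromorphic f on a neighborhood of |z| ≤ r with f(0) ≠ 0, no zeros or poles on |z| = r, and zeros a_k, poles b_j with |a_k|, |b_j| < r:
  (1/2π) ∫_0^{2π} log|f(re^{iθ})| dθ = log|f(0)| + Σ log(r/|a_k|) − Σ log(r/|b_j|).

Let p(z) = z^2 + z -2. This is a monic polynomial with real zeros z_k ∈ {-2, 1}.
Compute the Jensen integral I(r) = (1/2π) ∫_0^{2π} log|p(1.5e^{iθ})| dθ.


Zeros: -2, 1; r = 1.5.
Inside |z| < r: 1. Outside (|z| ≥ r): -2.
p(0) = -2, so log|p(0)| = log(2) = 0.6931.
Apply Jensen: I(r) = log|p(0)| + Σ_k log(r/|z_k|), summed over zeros inside |z| < r.
  log(r/|z_k|) for z_k = 1: log(1.5/1) = 0.4055
  Outside zeros (-2) contribute nothing to the Jensen sum.
Sum over inside zeros: 0.4055.
I(r) = log|p(0)| + (inside sum) = 0.6931 + 0.4055 = 1.0986.
Note: since some zeros are outside |z| ≤ r, the simplified n·log(r) form does NOT apply — only the inside zeros contribute.

I(r) ≈ 1.0986.


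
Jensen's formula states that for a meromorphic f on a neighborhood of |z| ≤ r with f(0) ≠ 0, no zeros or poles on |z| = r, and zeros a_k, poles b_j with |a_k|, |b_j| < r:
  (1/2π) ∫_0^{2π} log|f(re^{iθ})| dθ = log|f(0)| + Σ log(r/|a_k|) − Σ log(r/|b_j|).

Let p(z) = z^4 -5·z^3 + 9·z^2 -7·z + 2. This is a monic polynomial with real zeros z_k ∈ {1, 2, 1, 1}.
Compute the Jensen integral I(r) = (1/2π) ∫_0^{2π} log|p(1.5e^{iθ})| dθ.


Zeros: 1, 1, 1, 2; r = 1.5.
Inside |z| < r: 1, 1, 1. Outside (|z| ≥ r): 2.
p(0) = 2, so log|p(0)| = log(2) = 0.6931.
Apply Jensen: I(r) = log|p(0)| + Σ_k log(r/|z_k|), summed over zeros inside |z| < r.
  log(r/|z_k|) for z_k = 1: log(1.5/1) = 0.4055
  log(r/|z_k|) for z_k = 1: log(1.5/1) = 0.4055
  log(r/|z_k|) for z_k = 1: log(1.5/1) = 0.4055
  Outside zeros (2) contribute nothing to the Jensen sum.
Sum over inside zeros: 1.2164.
I(r) = log|p(0)| + (inside sum) = 0.6931 + 1.2164 = 1.9095.
Note: since some zeros are outside |z| ≤ r, the simplified n·log(r) form does NOT apply — only the inside zeros contribute.

I(r) ≈ 1.9095.


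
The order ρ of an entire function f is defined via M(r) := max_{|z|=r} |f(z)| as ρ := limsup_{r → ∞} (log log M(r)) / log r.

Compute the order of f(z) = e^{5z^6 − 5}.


|e^{5z^6 − 5}| = e^{Re(5·z^6) + -5} ≤ e^{5|z|^6 + -5} = e^{5r^6 + -5} on |z| = r, so ρ ≤ 6. Choosing z on |z|=r so that 5·z^6 is real positive (always possible by picking arg z appropriately) gives |f(z)| = e^{5r^6 + -5}, matching the bound. The additive constant -5 does not affect log log M(r) ~ 6·log r. Hence ρ = 6.
Therefore ρ = 6.

Order ρ = 6.


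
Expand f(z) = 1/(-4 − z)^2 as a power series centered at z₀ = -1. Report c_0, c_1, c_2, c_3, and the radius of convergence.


Let w = z − z₀, so z = z₀ + w.
Then -4 − z = -4 − (z₀ + w) = (-4 − z₀) − w = -3 − w.
f(z) = 1/(-3 − w)^2 = (1/(-3)^2) · (1 − w/(-3))^{−2}.
By the binomial series (1−u)^{−2} = Σ_{n≥0} C(n+1, 1) u^n for |u|<1, with u = w/(-3):
  c_n = C(n+1, 1) / (-3)^(n+2).
  c_0 = 1/(-3)^2 = 1/9.
  c_1 = 2/(-3)^3 = -2/27.
  c_2 = 3/(-3)^4 = 1/27.
  c_3 = 4/(-3)^5 = -4/243.
The series is valid for |w/d| < 1, i.e. |z − z₀| < |d|.
Radius of convergence: R = |-4 − z₀| = |-3| = 3 (distance from z₀ to the singularity z = -4).

c_0 = 1/9, c_1 = -2/27, c_2 = 1/27, c_3 = -4/243; R = 3.


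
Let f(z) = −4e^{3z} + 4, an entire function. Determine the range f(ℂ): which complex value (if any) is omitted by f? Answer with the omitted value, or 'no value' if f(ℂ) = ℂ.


Little Picard bounds the complement of f(ℂ) to at most one point.
e^{3z} is never zero on ℂ, so -4·e^{3z} takes every value in ℂ ∖ {0}. Adding 4 shifts the range to ℂ ∖ {4}. Thus f omits exactly the value 4.

Omitted value: 4.


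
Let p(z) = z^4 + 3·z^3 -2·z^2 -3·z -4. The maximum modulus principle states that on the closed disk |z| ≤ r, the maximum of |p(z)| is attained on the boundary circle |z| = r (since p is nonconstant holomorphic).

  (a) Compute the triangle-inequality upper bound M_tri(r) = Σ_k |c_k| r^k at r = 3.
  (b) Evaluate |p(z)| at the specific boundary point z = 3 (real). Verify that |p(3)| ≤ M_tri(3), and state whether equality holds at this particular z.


Coefficients: c_0 = -4, c_1 = -3, c_2 = -2, c_3 = 3, c_4 = 1. Radius r = 3.
Part (a). Triangle bound: M_tri(r) = Σ_k |c_k| r^k
  = |-4|·3^0 + |-3|·3^1 + |-2|·3^2 + |3|·3^3 + |1|·3^4
  = 4 + 9 + 18 + 81 + 81 = 193.
This bounds M(r) := max_{|z|=r} |p(z)| from above; equality holds iff all terms c_k z^k can be made to align in phase at a single z on |z|=r.
Part (b). At z = 3 (real, on the circle |z| = r):
  p(3) = (-4)·3^0 + (-3)·3^1 + (-2)·3^2 + (3)·3^3 + (1)·3^4 = 131.
  |p(3)| = 131.
Check: |p(3)| = 131 ≤ 193 = M_tri(3). ✓ Equality does not hold at z = 3 (the coefficients have mixed signs, so the terms do not all align in phase there).

M_tri(3) = 193; |p(3)| = 131; equality at z=3: no.


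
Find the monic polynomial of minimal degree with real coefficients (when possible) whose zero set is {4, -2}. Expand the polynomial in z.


The polynomial is p(z) = ∏_{α ∈ S} (z − α), where S = {4, -2}.
Expanding the product yields: p(z) = z^2 -2·z -8.
The resulting polynomial has degree 2 and real coefficients as required.

p(z) = z^2 -2·z -8.


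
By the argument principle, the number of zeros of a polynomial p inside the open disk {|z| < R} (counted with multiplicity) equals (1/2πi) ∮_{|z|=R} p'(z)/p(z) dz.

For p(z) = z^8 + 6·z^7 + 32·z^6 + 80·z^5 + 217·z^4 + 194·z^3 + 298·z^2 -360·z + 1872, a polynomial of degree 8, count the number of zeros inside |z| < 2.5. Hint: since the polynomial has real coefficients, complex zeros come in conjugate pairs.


The zeros of p are: (-2 + 3i), (-2 - 3i), (1 + 1i), (1 - 1i), (-2 + 2i), (-2 - 2i), (0 + 3i), (0 - 3i).
Their magnitudes are: 3.606, 3.606, 1.414, 1.414, 2.828, 2.828, 3, 3.
Zeros with |z| < R = 2.5: (1 + 1i), (1 - 1i).
Count = 2.
By the argument principle, (1/2πi) ∮_{|z|=R} p'(z)/p(z) dz equals exactly this count.

Number of zeros inside |z| < 2.5: 2.


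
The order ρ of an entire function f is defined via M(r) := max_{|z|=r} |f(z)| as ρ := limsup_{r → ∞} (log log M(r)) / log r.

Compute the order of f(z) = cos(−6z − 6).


cos(w) is a linear combination of e^{iw} and e^{−iw} (or e^w, e^{−w} in the hyperbolic case), so |cos(w)| ≤ e^{|w|}. With w = −6z − 6, |w| ≤ 6|z| + 6 = 6r + 6 on |z| = r, giving M(r) ≤ e^{6r + 6}, so ρ ≤ 1. On a suitable ray (z = it for sin/cos; z = t for sinh/cosh, t real → ∞), |cos(−6z − 6)| grows like e^{6|t|}/2, so ρ ≥ 1. Hence ρ = 1.
Therefore ρ = 1.

Order ρ = 1.


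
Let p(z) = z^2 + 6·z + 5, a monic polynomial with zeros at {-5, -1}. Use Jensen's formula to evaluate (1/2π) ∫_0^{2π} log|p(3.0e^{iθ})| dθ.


Zeros: -5, -1; r = 3.0.
Inside |z| < r: -1. Outside (|z| ≥ r): -5.
p(0) = 5, so log|p(0)| = log(5) = 1.6094.
Apply Jensen: I(r) = log|p(0)| + Σ_k log(r/|z_k|), summed over zeros inside |z| < r.
  log(r/|z_k|) for z_k = -1: log(3.0/1) = 1.0986
  Outside zeros (-5) contribute nothing to the Jensen sum.
Sum over inside zeros: 1.0986.
I(r) = log|p(0)| + (inside sum) = 1.6094 + 1.0986 = 2.7081.
Note: since some zeros are outside |z| ≤ r, the simplified n·log(r) form does NOT apply — only the inside zeros contribute.

I(r) ≈ 2.7081.


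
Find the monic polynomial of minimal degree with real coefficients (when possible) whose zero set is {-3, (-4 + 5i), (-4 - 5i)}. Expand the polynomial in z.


The polynomial is p(z) = ∏_{α ∈ S} (z − α), where S = {-3, (-4 + 5i), (-4 - 5i)}.
Expanding the product yields: p(z) = z^3 + 11·z^2 + 65·z + 123.
Note conjugate pairs combine to real quadratics: (z − (-4+5i))(z − (-4−5i)) = z² + 8z + 41.
The resulting polynomial has degree 3 and real coefficients as required.

p(z) = z^3 + 11·z^2 + 65·z + 123.


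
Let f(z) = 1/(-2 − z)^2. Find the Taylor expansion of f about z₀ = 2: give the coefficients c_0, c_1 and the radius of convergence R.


Let w = z − z₀, so z = z₀ + w.
Then -2 − z = -2 − (z₀ + w) = (-2 − z₀) − w = -4 − w.
f(z) = 1/(-4 − w)^2 = (1/(-4)^2) · (1 − w/(-4))^{−2}.
By the binomial series (1−u)^{−2} = Σ_{n≥0} C(n+1, 1) u^n for |u|<1, with u = w/(-4):
  c_n = C(n+1, 1) / (-4)^(n+2).
  c_0 = 1/(-4)^2 = 1/16.
  c_1 = 2/(-4)^3 = -1/32.
The series is valid for |w/d| < 1, i.e. |z − z₀| < |d|.
Radius of convergence: R = |-2 − z₀| = |-4| = 4 (distance from z₀ to the singularity z = -2).

c_0 = 1/16, c_1 = -1/32; R = 4.


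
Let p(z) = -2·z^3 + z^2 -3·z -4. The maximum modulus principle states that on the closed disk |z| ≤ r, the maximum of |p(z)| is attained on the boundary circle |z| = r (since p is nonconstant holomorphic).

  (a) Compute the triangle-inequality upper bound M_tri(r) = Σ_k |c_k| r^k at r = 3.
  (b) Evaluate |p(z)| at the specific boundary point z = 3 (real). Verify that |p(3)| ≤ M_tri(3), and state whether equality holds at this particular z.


Coefficients: c_0 = -4, c_1 = -3, c_2 = 1, c_3 = -2. Radius r = 3.
Part (a). Triangle bound: M_tri(r) = Σ_k |c_k| r^k
  = |-4|·3^0 + |-3|·3^1 + |1|·3^2 + |-2|·3^3
  = 4 + 9 + 9 + 54 = 76.
This bounds M(r) := max_{|z|=r} |p(z)| from above; equality holds iff all terms c_k z^k can be made to align in phase at a single z on |z|=r.
Part (b). At z = 3 (real, on the circle |z| = r):
  p(3) = (-4)·3^0 + (-3)·3^1 + (1)·3^2 + (-2)·3^3 = -58.
  |p(3)| = 58.
Check: |p(3)| = 58 ≤ 76 = M_tri(3). ✓ Equality does not hold at z = 3 (the coefficients have mixed signs, so the terms do not all align in phase there).

M_tri(3) = 76; |p(3)| = 58; equality at z=3: no.


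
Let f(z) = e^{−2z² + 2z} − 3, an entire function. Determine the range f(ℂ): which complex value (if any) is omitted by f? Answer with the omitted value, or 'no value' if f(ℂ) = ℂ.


Little Picard bounds the complement of f(ℂ) to at most one point.
The exponent g(z) = −2z² + 2z is a nonconstant polynomial, hence surjective onto ℂ. So e^{g(z)} takes every value in {e^w : w ∈ ℂ} = ℂ ∖ {0}. Adding -3 shifts the range to ℂ ∖ {-3}. f omits exactly -3.

Omitted value: -3.


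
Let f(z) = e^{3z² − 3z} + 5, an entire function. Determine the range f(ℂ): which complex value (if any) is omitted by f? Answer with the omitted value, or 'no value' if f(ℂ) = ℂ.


Little Picard bounds the complement of f(ℂ) to at most one point.
The exponent g(z) = 3z² − 3z is a nonconstant polynomial, hence surjective onto ℂ. So e^{g(z)} takes every value in {e^w : w ∈ ℂ} = ℂ ∖ {0}. Adding 5 shifts the range to ℂ ∖ {5}. f omits exactly 5.

Omitted value: 5.
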